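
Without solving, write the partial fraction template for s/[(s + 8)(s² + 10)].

Linear + irreducible quadratic: α/(s + 8) + (βs + γ)/(s² + 10)


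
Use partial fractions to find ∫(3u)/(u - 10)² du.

Decompose: P = 3, Q = 3·10 + 0 = 30, so (3u)/(u - 10)² = 3/(u - 10) + 30/(u - 10)². Integrate: ∫ P/(u - 10) du = 3 ln|(u - 10)|; ∫ Q/(u - 10)² du = -30/(u - 10). Sum: 3 ln|(u - 10)| - 30/(u - 10) + C


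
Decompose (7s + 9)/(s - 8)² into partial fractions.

(7s + 9) = A(s - 8) + B. At s = 8: B = 7·8 + 9 = 65. Coeff of s: A = 7
Result: 7/(s - 8) + 65/(s - 8)²


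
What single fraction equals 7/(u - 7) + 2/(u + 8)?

Common denominator (u - 7)(u + 8). Numerator: 7(u + 8) + 2(u - 7) = (7u + 56) + (2u - 14) = 9u + 42
Result: (9u + 42)/[(u - 7)(u + 8)]


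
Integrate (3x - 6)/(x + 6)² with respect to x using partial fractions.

Decompose: α = 3, β = 3·(-6) - 6 = -24, so (3x - 6)/(x + 6)² = 3/(x + 6) - 24/(x + 6)². Integrate: ∫ α/(x + 6) dx = 3 ln|(x + 6)|; ∫ β/(x + 6)² dx = 24/(x + 6). Sum: 3 ln|(x + 6)| + 24/(x + 6) + C


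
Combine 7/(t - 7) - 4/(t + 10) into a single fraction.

Common denominator (t - 7)(t + 10). Numerator: 7(t + 10) - 4(t - 7) = (7t + 70) - (4t - 28) = 3t + 98
Result: (3t + 98)/[(t - 7)(t + 10)]


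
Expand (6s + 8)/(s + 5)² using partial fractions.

(6s + 8) = P(s + 5) + Q. At s = -5: Q = 6·(-5) + 8 = -22. Coeff of s: P = 6
Result: 6/(s + 5) - 22/(s + 5)²


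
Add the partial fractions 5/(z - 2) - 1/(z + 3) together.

Common denominator (z - 2)(z + 3). Numerator: 5(z + 3) - 1(z - 2) = (5z + 15) - (z - 2) = 4z + 17
Result: (4z + 17)/[(z - 2)(z + 3)]


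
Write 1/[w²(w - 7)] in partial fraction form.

Cover-up at w=7: R = 1/(7 - 0)² = 1/49. Cover-up at w=0: Q = 1/(0 - 7) = -1/7. Comparing w² coeff: P = -R = -1/49
Result: (-1/49)/w - (1/7)/w² + (1/49)/(w - 7)


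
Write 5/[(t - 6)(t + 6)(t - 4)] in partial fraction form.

Using cover-up method: α = 5/24, β = 1/24, γ = -1/4
Result: (5/24)/(t - 6) + (1/24)/(t + 6) - (1/4)/(t - 4)


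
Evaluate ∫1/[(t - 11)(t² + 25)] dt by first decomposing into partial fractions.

Cover-up at t=11: P = 1/(11²+25) = 1/146. Coeff matching: Q = -1/146, R = -11/146. Decomposition: (1/146)/(t - 11) - ((1/146)t + 11/146)/(t² + 25). Integrate: linear → ln, quadratic → (1/2)ln + arctan: (1/146) ln|(t - 11)| - (1/292) ln(t² + 25) - (11/730) arctan(t/5) + C


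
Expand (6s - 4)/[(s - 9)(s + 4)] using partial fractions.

At s=9: A = (6·9 - 4)/(9 + 4) = 50/13. At s=-4: B = (6·(-4) - 4)/(-4 - 9) = 28/13
Result: (50/13)/(s - 9) + (28/13)/(s + 4)


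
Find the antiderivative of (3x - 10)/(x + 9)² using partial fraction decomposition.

Decompose: A = 3, B = 3·(-9) - 10 = -37, so (3x - 10)/(x + 9)² = 3/(x + 9) - 37/(x + 9)². Integrate: ∫ A/(x + 9) dx = 3 ln|(x + 9)|; ∫ B/(x + 9)² dx = 37/(x + 9). Sum: 3 ln|(x + 9)| + 37/(x + 9) + C


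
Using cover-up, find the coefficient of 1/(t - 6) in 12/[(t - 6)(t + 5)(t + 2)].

Cover (t - 6), set t=6: 12/[(6 + 5)(6 + 2)] = 3/22


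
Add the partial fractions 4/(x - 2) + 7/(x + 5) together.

Common denominator (x - 2)(x + 5). Numerator: 4(x + 5) + 7(x - 2) = (4x + 20) + (7x - 14) = 11x + 6
Result: (11x + 6)/[(x - 2)(x + 5)]


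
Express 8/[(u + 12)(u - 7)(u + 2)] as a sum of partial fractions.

Using cover-up method: α = 4/95, β = 8/171, γ = -4/45
Result: (4/95)/(u + 12) + (8/171)/(u - 7) - (4/45)/(u + 2)


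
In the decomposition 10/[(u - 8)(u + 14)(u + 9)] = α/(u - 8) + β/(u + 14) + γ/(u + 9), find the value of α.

Cover-up at u = 8: α = 10/[(8 + 14)(8 + 9)] = 10/[(22)(17)] = 10/374 = 5/187


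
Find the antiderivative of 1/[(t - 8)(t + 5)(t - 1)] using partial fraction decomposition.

Cover-up: P = 1/91, Q = 1/78, R = -1/42. Decomposition: (1/91)/(t - 8) + (1/78)/(t + 5) - (1/42)/(t - 1). Integrate each term: (1/91) ln|(t - 8)| + (1/78) ln|(t + 5)| - (1/42) ln|(t - 1)| + C


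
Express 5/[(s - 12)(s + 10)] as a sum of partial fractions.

5/(s - 12)(s + 10) = P/(s - 12) + Q/(s + 10). P = 5/(12 + 10) = 5/22, Q = 5/(-10 - 12) = -5/22
Result: (5/22)/(s - 12) - (5/22)/(s + 10)


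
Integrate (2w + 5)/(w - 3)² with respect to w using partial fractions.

Decompose: A = 2, B = 2·3 + 5 = 11, so (2w + 5)/(w - 3)² = 2/(w - 3) + 11/(w - 3)². Integrate: ∫ A/(w - 3) dw = 2 ln|(w - 3)|; ∫ B/(w - 3)² dw = -11/(w - 3). Sum: 2 ln|(w - 3)| - 11/(w - 3) + C


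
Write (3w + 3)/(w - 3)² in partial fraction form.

(3w + 3) = P(w - 3) + Q. At w = 3: Q = 3·3 + 3 = 12. Coeff of w: P = 3
Result: 3/(w - 3) + 12/(w - 3)²


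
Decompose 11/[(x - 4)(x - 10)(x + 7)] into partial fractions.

Using cover-up method: A = -1/6, B = 11/102, C = 1/17
Result: (-1/6)/(x - 4) + (11/102)/(x - 10) + (1/17)/(x + 7)


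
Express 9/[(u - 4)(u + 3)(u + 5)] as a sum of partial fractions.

Using cover-up method: P = 1/7, Q = -9/14, R = 1/2
Result: (1/7)/(u - 4) - (9/14)/(u + 3) + (1/2)/(u + 5)


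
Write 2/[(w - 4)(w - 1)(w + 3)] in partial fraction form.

Using cover-up method: A = 2/21, B = -1/6, C = 1/14
Result: (2/21)/(w - 4) - (1/6)/(w - 1) + (1/14)/(w + 3)


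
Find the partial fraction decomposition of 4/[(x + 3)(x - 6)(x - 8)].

Using cover-up method: α = 4/99, β = -2/9, γ = 2/11
Result: (4/99)/(x + 3) - (2/9)/(x - 6) + (2/11)/(x - 8)


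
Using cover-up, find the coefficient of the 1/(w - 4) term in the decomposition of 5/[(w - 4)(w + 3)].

Cover (w - 4), set w=4: 5/((w + 3) at w=4) = 5/(7) = 5/7


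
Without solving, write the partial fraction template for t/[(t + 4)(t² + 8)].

Linear + irreducible quadratic: A/(t + 4) + (Bt + C)/(t² + 8)


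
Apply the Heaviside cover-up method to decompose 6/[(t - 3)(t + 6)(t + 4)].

Cover (t - 3), t=3: P = 6/[(3 + 6)(3 + 4)] = 2/21. Cover (t + 6), t=-6: Q = 6/[(-6 - 3)(-6 + 4)] = 1/3. Cover (t + 4), t=-4: R = 6/[(-4 - 3)(-4 + 6)] = -3/7.
Result: (2/21)/(t - 3) + (1/3)/(t + 6) - (3/7)/(t + 4)


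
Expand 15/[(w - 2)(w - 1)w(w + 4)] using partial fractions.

Using Heaviside cover-up: (5/4)/(w - 2) - 3/(w - 1) + (15/8)/w - (1/8)/(w + 4)


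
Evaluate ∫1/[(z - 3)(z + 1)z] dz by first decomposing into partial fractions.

Cover-up: P = 1/12, Q = 1/4, R = -1/3. Decomposition: (1/12)/(z - 3) + (1/4)/(z + 1) - (1/3)/z. Integrate each term: (1/12) ln|(z - 3)| + (1/4) ln|(z + 1)| - (1/3) ln|z| + C


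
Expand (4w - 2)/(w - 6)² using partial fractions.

(4w - 2) = P(w - 6) + Q. At w = 6: Q = 4·6 - 2 = 22. Coeff of w: P = 4
Result: 4/(w - 6) + 22/(w - 6)²


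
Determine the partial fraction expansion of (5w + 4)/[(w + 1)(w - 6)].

At w=-1: A = (5·(-1) + 4)/(-1 - 6) = 1/7. At w=6: B = (5·6 + 4)/(6 + 1) = 34/7
Result: (1/7)/(w + 1) + (34/7)/(w - 6)


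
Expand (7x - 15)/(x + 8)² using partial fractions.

(7x - 15) = α(x + 8) + β. At x = -8: β = 7·(-8) - 15 = -71. Coeff of x: α = 7
Result: 7/(x + 8) - 71/(x + 8)²


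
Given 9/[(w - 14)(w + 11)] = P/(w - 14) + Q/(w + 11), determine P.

Cover-up at w = 14: P = 9/(14 + 11) = 9/25


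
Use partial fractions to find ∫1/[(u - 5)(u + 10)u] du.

Cover-up: α = 1/75, β = 1/150, γ = -1/50. Decomposition: (1/75)/(u - 5) + (1/150)/(u + 10) - (1/50)/u. Integrate each term: (1/75) ln|(u - 5)| + (1/150) ln|(u + 10)| - (1/50) ln|u| + C


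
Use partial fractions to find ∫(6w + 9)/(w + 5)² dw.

Decompose: α = 6, β = 6·(-5) + 9 = -21, so (6w + 9)/(w + 5)² = 6/(w + 5) - 21/(w + 5)². Integrate: ∫ α/(w + 5) dw = 6 ln|(w + 5)|; ∫ β/(w + 5)² dw = 21/(w + 5). Sum: 6 ln|(w + 5)| + 21/(w + 5) + C


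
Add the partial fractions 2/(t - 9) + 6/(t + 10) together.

Common denominator (t - 9)(t + 10). Numerator: 2(t + 10) + 6(t - 9) = (2t + 20) + (6t - 54) = 8t - 34
Result: (8t - 34)/[(t - 9)(t + 10)]


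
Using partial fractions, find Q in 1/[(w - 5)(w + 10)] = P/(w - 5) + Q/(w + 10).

Cover-up at w = -10: Q = 1/(-10 - 5) = -1/15


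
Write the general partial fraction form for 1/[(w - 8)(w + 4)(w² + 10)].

Two linear + quadratic: A/(w - 8) + B/(w + 4) + (Cw + D)/(w² + 10)


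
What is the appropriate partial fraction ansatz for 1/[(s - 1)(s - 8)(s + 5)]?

Three distinct linear factors: α/(s - 1) + β/(s - 8) + γ/(s + 5)


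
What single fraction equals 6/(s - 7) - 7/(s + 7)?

Common denominator (s - 7)(s + 7). Numerator: 6(s + 7) - 7(s - 7) = (6s + 42) - (7s - 49) = -s + 91
Result: (-s + 91)/[(s - 7)(s + 7)]


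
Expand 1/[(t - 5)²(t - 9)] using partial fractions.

Cover-up at t=9: C = 1/(9 - 5)² = 1/16. Cover-up at t=5: B = 1/(5 - 9) = -1/4. Comparing t² coeff: A = -C = -1/16
Result: (-1/16)/(t - 5) - (1/4)/(t - 5)² + (1/16)/(t - 9)


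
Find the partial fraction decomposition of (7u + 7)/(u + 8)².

(7u + 7) = P(u + 8) + Q. At u = -8: Q = 7·(-8) + 7 = -49. Coeff of u: P = 7
Result: 7/(u + 8) - 49/(u + 8)²


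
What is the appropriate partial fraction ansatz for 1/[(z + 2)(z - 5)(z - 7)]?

Three distinct linear factors: A/(z + 2) + B/(z - 5) + C/(z - 7)


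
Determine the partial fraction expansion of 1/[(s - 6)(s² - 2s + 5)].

Cover-up at s = 6: α = 1/(6² - 2·6 + 5) = 1/29. Then β = -α = -1/29, γ = -α·(-2 + 6) = -4/29
Result: (1/29)/(s - 6) - ((1/29)s + 4/29)/(s² - 2s + 5)


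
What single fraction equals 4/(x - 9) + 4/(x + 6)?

Common denominator (x - 9)(x + 6). Numerator: 4(x + 6) + 4(x - 9) = (4x + 24) + (4x - 36) = 8x - 12
Result: (8x - 12)/[(x - 9)(x + 6)]


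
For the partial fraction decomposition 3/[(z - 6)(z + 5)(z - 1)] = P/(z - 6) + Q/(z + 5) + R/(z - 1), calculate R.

Cover-up at z = 1: R = 3/[(1 - 6)(1 + 5)] = 3/[(-5)(6)] = -3/30 = -1/10


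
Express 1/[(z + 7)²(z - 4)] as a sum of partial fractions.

Cover-up at z=4: C = 1/(4 + 7)² = 1/121. Cover-up at z=-7: B = 1/(-7 - 4) = -1/11. Comparing z² coeff: A = -C = -1/121
Result: (-1/121)/(z + 7) - (1/11)/(z + 7)² + (1/121)/(z - 4)


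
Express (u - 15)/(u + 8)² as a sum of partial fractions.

(u - 15) = α(u + 8) + β. At u = -8: β = 1·(-8) - 15 = -23. Coeff of u: α = 1
Result: 1/(u + 8) - 23/(u + 8)²


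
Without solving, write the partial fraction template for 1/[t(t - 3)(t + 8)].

Three distinct linear factors: P/t + Q/(t - 3) + R/(t + 8)


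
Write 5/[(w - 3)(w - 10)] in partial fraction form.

5/(w - 3)(w - 10) = A/(w - 3) + B/(w - 10). A = 5/(3 - 10) = -5/7, B = 5/(10 - 3) = 5/7
Result: (-5/7)/(w - 3) + (5/7)/(w - 10)


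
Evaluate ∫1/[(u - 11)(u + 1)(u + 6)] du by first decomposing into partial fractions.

Cover-up: A = 1/204, B = -1/60, C = 1/85. Decomposition: (1/204)/(u - 11) - (1/60)/(u + 1) + (1/85)/(u + 6). Integrate each term: (1/204) ln|(u - 11)| - (1/60) ln|(u + 1)| + (1/85) ln|(u + 6)| + C


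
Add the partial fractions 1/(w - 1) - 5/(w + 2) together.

Common denominator (w - 1)(w + 2). Numerator: 1(w + 2) - 5(w - 1) = (w + 2) - (5w - 5) = -4w + 7
Result: (-4w + 7)/[(w - 1)(w + 2)]


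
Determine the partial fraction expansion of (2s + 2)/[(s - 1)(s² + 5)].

At s=1: α = (2·1 + 2)/(1² + 5) = 2/3. β = -α = -2/3, γ = 2 - 1·α = 4/3
Result: (2/3)/(s - 1) - ((2/3)s - 4/3)/(s² + 5)


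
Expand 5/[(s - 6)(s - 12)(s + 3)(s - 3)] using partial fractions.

Using Heaviside cover-up: (-5/162)/(s - 6) + (1/162)/(s - 12) - (1/162)/(s + 3) + (5/162)/(s - 3)


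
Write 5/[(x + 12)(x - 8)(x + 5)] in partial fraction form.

Using cover-up method: P = 1/28, Q = 1/52, R = -5/91
Result: (1/28)/(x + 12) + (1/52)/(x - 8) - (5/91)/(x + 5)


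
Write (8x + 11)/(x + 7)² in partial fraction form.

(8x + 11) = P(x + 7) + Q. At x = -7: Q = 8·(-7) + 11 = -45. Coeff of x: P = 8
Result: 8/(x + 7) - 45/(x + 7)²


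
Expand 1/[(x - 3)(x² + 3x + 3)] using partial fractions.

Cover-up at x = 3: A = 1/(3² + 3·3 + 3) = 1/21. Then B = -A = -1/21, C = -A·(3 + 3) = -2/7
Result: (1/21)/(x - 3) - ((1/21)x + 2/7)/(x² + 3x + 3)


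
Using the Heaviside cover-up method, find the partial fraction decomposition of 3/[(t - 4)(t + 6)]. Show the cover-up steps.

Cover (t - 4): set t=4, get α = 3/(4 + 6) = 3/10. Cover (t + 6): set t=-6, get β = 3/(-6 - 4) = -3/10.
Result: (3/10)/(t - 4) - (3/10)/(t + 6)


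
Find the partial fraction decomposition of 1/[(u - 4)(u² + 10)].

Cover-up at u = 4: P = 1/(4² + 10) = 1/26. Then Q = -P = -1/26, R = -P·(0 + 4) = -2/13
Result: (1/26)/(u - 4) - ((1/26)u + 2/13)/(u² + 10)


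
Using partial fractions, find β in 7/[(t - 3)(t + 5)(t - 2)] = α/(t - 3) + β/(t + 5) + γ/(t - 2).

Cover-up at t = -5: β = 7/[(-5 - 3)(-5 - 2)] = 7/[(-8)(-7)] = 7/56 = 1/8


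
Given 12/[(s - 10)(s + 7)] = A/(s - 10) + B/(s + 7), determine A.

Cover-up at s = 10: A = 12/(10 + 7) = 12/17


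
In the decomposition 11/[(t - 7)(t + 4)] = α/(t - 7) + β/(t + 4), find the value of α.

Cover-up at t = 7: α = 11/(7 + 4) = 11/11 = 1


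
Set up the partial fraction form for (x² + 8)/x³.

Repeated linear factor (power 3): A/x + B/x² + C/x³


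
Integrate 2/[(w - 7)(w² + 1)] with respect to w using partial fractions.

Cover-up at w=7: P = 2/(7²+1) = 1/25. Coeff matching: Q = -1/25, R = -7/25. Decomposition: (1/25)/(w - 7) - ((1/25)w + 7/25)/(w² + 1). Integrate: linear → ln, quadratic → (1/2)ln + arctan: (1/25) ln|(w - 7)| - (1/50) ln(w² + 1) - (7/25) arctan(w) + C


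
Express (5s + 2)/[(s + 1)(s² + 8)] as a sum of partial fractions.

At s=-1: α = (5·(-1) + 2)/((-1)² + 8) = -1/3. β = -α = 1/3, γ = 5 - (-1)·α = 14/3
Result: (-1/3)/(s + 1) + ((1/3)s + 14/3)/(s² + 8)


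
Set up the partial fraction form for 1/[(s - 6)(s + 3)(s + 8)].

Three distinct linear factors: P/(s - 6) + Q/(s + 3) + R/(s + 8)


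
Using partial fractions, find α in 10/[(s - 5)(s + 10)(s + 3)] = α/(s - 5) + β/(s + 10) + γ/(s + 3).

Cover-up at s = 5: α = 10/[(5 + 10)(5 + 3)] = 10/[(15)(8)] = 10/120 = 1/12


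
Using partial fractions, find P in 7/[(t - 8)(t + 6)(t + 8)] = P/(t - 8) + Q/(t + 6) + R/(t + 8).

Cover-up at t = 8: P = 7/[(8 + 6)(8 + 8)] = 7/[(14)(16)] = 7/224 = 1/32


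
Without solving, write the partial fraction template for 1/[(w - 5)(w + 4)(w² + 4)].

Two linear + quadratic: A/(w - 5) + B/(w + 4) + (Cw + D)/(w² + 4)


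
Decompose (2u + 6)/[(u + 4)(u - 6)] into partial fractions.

At u=-4: P = (2·(-4) + 6)/(-4 - 6) = 1/5. At u=6: Q = (2·6 + 6)/(6 + 4) = 9/5
Result: (1/5)/(u + 4) + (9/5)/(u - 6)


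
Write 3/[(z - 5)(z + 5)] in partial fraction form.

3/(z - 5)(z + 5) = A/(z - 5) + B/(z + 5). A = 3/(5 + 5) = 3/10, B = 3/(-5 - 5) = -3/10
Result: (3/10)/(z - 5) - (3/10)/(z + 5)


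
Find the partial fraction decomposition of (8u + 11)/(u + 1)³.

(8u + 11) = A(u + 1)² + B(u + 1) + C. At u = -1: C = 8·(-1) + 11 = 3. Coefficients: A = 0, B = 8
Result: 8/(u + 1)² + 3/(u + 1)³


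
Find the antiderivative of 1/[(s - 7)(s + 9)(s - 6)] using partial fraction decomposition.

Cover-up: α = 1/16, β = 1/240, γ = -1/15. Decomposition: (1/16)/(s - 7) + (1/240)/(s + 9) - (1/15)/(s - 6). Integrate each term: (1/16) ln|(s - 7)| + (1/240) ln|(s + 9)| - (1/15) ln|(s - 6)| + C


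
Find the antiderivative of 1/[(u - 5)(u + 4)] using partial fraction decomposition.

Decompose: 1/[(u - 5)(u + 4)] = (1/9)/(u - 5) - (1/9)/(u + 4). Integrate each term: (1/9) ln|(u - 5)| - (1/9) ln|(u + 4)| + C


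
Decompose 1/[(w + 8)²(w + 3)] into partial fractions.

Cover-up at w=-3: R = 1/(-3 + 8)² = 1/25. Cover-up at w=-8: Q = 1/(-8 + 3) = -1/5. Comparing w² coeff: P = -R = -1/25
Result: (-1/25)/(w + 8) - (1/5)/(w + 8)² + (1/25)/(w + 3)


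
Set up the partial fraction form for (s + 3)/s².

Repeated linear factor: A/s + B/s²


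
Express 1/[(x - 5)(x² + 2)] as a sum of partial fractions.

Cover-up at x = 5: P = 1/(5² + 2) = 1/27. Then Q = -P = -1/27, R = -P·(0 + 5) = -5/27
Result: (1/27)/(x - 5) - ((1/27)x + 5/27)/(x² + 2)


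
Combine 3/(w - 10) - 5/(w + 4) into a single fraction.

Common denominator (w - 10)(w + 4). Numerator: 3(w + 4) - 5(w - 10) = (3w + 12) - (5w - 50) = -2w + 62
Result: (-2w + 62)/[(w - 10)(w + 4)]


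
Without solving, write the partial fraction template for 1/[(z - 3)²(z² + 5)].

Repeated linear + quadratic: α/(z - 3) + β/(z - 3)² + (γz + δ)/(z² + 5)


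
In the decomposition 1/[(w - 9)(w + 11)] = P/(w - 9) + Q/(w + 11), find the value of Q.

Cover-up at w = -11: Q = 1/(-11 - 9) = -1/20


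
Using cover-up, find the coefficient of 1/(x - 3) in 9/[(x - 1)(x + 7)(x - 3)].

Cover (x - 3), set x=3: 9/[(3 - 1)(3 + 7)] = 9/20


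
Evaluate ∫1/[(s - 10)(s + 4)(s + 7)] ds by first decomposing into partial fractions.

Cover-up: α = 1/238, β = -1/42, γ = 1/51. Decomposition: (1/238)/(s - 10) - (1/42)/(s + 4) + (1/51)/(s + 7). Integrate each term: (1/238) ln|(s - 10)| - (1/42) ln|(s + 4)| + (1/51) ln|(s + 7)| + C


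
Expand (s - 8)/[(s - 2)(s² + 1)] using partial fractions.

At s=2: α = (1·2 - 8)/(2² + 1) = -6/5. β = -α = 6/5, γ = 1 - 2·α = 17/5
Result: (-6/5)/(s - 2) + ((6/5)s + 17/5)/(s² + 1)


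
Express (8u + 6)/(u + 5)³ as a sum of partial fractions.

(8u + 6) = A(u + 5)² + B(u + 5) + C. At u = -5: C = 8·(-5) + 6 = -34. Coefficients: A = 0, B = 8
Result: 8/(u + 5)² - 34/(u + 5)³


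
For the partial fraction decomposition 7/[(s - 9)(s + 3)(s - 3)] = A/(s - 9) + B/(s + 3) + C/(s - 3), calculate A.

Cover-up at s = 9: A = 7/[(9 + 3)(9 - 3)] = 7/[(12)(6)] = 7/72


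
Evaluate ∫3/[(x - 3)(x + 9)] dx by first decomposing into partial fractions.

Decompose: 3/[(x - 3)(x + 9)] = (1/4)/(x - 3) - (1/4)/(x + 9). Integrate each term: (1/4) ln|(x - 3)| - (1/4) ln|(x + 9)| + C


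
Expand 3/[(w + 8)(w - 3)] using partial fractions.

3/(w + 8)(w - 3) = P/(w + 8) + Q/(w - 3). P = 3/(-8 - 3) = -3/11, Q = 3/(3 + 8) = 3/11
Result: (-3/11)/(w + 8) + (3/11)/(w - 3)


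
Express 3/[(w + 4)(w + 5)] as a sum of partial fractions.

3/(w + 4)(w + 5) = P/(w + 4) + Q/(w + 5). P = 3/(-4 + 5) = 3, Q = 3/(-5 + 4) = -3
Result: 3/(w + 4) - 3/(w + 5)


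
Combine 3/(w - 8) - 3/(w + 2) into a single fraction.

Common denominator (w - 8)(w + 2). Numerator: 3(w + 2) - 3(w - 8) = (3w + 6) - (3w - 24) = 30
Result: (30)/[(w - 8)(w + 2)]


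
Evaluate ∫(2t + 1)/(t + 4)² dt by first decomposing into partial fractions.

Decompose: A = 2, B = 2·(-4) + 1 = -7, so (2t + 1)/(t + 4)² = 2/(t + 4) - 7/(t + 4)². Integrate: ∫ A/(t + 4) dt = 2 ln|(t + 4)|; ∫ B/(t + 4)² dt = 7/(t + 4). Sum: 2 ln|(t + 4)| + 7/(t + 4) + C


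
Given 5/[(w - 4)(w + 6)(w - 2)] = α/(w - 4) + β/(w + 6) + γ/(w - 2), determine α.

Cover-up at w = 4: α = 5/[(4 + 6)(4 - 2)] = 5/[(10)(2)] = 5/20 = 1/4


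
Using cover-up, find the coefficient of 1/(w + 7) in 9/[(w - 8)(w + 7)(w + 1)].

Cover (w + 7), set w=-7: 9/[(-7 - 8)(-7 + 1)] = 1/10


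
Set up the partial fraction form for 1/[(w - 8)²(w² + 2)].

Repeated linear + quadratic: A/(w - 8) + B/(w - 8)² + (Cw + D)/(w² + 2)


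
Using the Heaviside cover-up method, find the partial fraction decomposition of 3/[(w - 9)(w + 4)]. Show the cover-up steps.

Cover (w - 9): set w=9, get P = 3/(9 + 4) = 3/13. Cover (w + 4): set w=-4, get Q = 3/(-4 - 9) = -3/13.
Result: (3/13)/(w - 9) - (3/13)/(w + 4)


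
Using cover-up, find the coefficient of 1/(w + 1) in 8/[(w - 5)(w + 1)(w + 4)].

Cover (w + 1), set w=-1: 8/[(-1 - 5)(-1 + 4)] = -4/9


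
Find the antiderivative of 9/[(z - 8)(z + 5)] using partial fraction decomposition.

Decompose: 9/[(z - 8)(z + 5)] = (9/13)/(z - 8) - (9/13)/(z + 5). Integrate each term: (9/13) ln|(z - 8)| - (9/13) ln|(z + 5)| + C


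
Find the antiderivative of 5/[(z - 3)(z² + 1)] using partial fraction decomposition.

Cover-up at z=3: P = 5/(3²+1) = 1/2. Coeff matching: Q = -1/2, R = -3/2. Decomposition: (1/2)/(z - 3) - ((1/2)z + 3/2)/(z² + 1). Integrate: linear → ln, quadratic → (1/2)ln + arctan: (1/2) ln|(z - 3)| - (1/4) ln(z² + 1) - (3/2) arctan(z) + C


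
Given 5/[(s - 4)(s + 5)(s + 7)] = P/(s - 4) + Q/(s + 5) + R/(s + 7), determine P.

Cover-up at s = 4: P = 5/[(4 + 5)(4 + 7)] = 5/[(9)(11)] = 5/99


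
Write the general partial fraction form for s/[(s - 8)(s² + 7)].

Linear + irreducible quadratic: A/(s - 8) + (Bs + C)/(s² + 7)


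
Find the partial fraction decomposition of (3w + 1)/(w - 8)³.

(3w + 1) = α(w - 8)² + β(w - 8) + γ. At w = 8: γ = 3·8 + 1 = 25. Coefficients: α = 0, β = 3
Result: 3/(w - 8)² + 25/(w - 8)³


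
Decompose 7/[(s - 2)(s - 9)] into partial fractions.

7/(s - 2)(s - 9) = α/(s - 2) + β/(s - 9). α = 7/(2 - 9) = -1, β = 7/(9 - 2) = 1
Result: -1/(s - 2) + 1/(s - 9)


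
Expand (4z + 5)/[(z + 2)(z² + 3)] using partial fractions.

At z=-2: α = (4·(-2) + 5)/((-2)² + 3) = -3/7. β = -α = 3/7, γ = 4 - (-2)·α = 22/7
Result: (-3/7)/(z + 2) + ((3/7)z + 22/7)/(z² + 3)


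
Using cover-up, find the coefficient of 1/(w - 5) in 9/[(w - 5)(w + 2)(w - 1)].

Cover (w - 5), set w=5: 9/[(5 + 2)(5 - 1)] = 9/28


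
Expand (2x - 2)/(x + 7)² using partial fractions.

(2x - 2) = P(x + 7) + Q. At x = -7: Q = 2·(-7) - 2 = -16. Coeff of x: P = 2
Result: 2/(x + 7) - 16/(x + 7)²


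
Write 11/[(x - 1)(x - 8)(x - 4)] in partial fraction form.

Using cover-up method: α = 11/21, β = 11/28, γ = -11/12
Result: (11/21)/(x - 1) + (11/28)/(x - 8) - (11/12)/(x - 4)


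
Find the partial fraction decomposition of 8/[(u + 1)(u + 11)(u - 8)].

Using cover-up method: α = -4/45, β = 4/95, γ = 8/171
Result: (-4/45)/(u + 1) + (4/95)/(u + 11) + (8/171)/(u - 8)


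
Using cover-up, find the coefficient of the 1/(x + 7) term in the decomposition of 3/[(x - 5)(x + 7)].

Cover (x + 7), set x=-7: 3/((x - 5) at x=-7) = 3/(-12) = -1/4


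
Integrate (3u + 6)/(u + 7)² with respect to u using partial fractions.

Decompose: P = 3, Q = 3·(-7) + 6 = -15, so (3u + 6)/(u + 7)² = 3/(u + 7) - 15/(u + 7)². Integrate: ∫ P/(u + 7) du = 3 ln|(u + 7)|; ∫ Q/(u + 7)² du = 15/(u + 7). Sum: 3 ln|(u + 7)| + 15/(u + 7) + C


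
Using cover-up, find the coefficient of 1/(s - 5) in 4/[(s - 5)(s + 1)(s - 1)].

Cover (s - 5), set s=5: 4/[(5 + 1)(5 - 1)] = 1/6


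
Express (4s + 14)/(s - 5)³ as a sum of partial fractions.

(4s + 14) = A(s - 5)² + B(s - 5) + C. At s = 5: C = 4·5 + 14 = 34. Coefficients: A = 0, B = 4
Result: 4/(s - 5)² + 34/(s - 5)³


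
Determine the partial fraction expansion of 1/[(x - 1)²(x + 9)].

Cover-up at x=-9: C = 1/(-9 - 1)² = 1/100. Cover-up at x=1: B = 1/(1 + 9) = 1/10. Comparing x² coeff: A = -C = -1/100
Result: (-1/100)/(x - 1) + (1/10)/(x - 1)² + (1/100)/(x + 9)


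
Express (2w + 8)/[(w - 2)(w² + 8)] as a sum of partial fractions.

At w=2: P = (2·2 + 8)/(2² + 8) = 1. Q = -P = -1, R = 2 - 2·P = 0
Result: 1/(w - 2) - (w)/(w² + 8)


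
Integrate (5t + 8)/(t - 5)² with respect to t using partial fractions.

Decompose: P = 5, Q = 5·5 + 8 = 33, so (5t + 8)/(t - 5)² = 5/(t - 5) + 33/(t - 5)². Integrate: ∫ P/(t - 5) dt = 5 ln|(t - 5)|; ∫ Q/(t - 5)² dt = -33/(t - 5). Sum: 5 ln|(t - 5)| - 33/(t - 5) + C


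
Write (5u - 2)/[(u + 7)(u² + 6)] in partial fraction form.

At u=-7: α = (5·(-7) - 2)/((-7)² + 6) = -37/55. β = -α = 37/55, γ = 5 - (-7)·α = 16/55
Result: (-37/55)/(u + 7) + ((37/55)u + 16/55)/(u² + 6)


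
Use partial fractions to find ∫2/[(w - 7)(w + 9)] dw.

Decompose: 2/[(w - 7)(w + 9)] = (1/8)/(w - 7) - (1/8)/(w + 9). Integrate each term: (1/8) ln|(w - 7)| - (1/8) ln|(w + 9)| + C


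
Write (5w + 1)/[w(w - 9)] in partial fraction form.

At w=0: α = (5·0 + 1)/(0 - 9) = -1/9. At w=9: β = (5·9 + 1)/(9 - 0) = 46/9
Result: (-1/9)/w + (46/9)/(w - 9)


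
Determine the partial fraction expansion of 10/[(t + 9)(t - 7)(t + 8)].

Using cover-up method: A = 5/8, B = 1/24, C = -2/3
Result: (5/8)/(t + 9) + (1/24)/(t - 7) - (2/3)/(t + 8)


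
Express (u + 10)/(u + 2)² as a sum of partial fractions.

(u + 10) = P(u + 2) + Q. At u = -2: Q = 1·(-2) + 10 = 8. Coeff of u: P = 1
Result: 1/(u + 2) + 8/(u + 2)²


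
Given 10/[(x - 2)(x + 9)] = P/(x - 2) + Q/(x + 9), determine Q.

Cover-up at x = -9: Q = 10/(-9 - 2) = -10/11


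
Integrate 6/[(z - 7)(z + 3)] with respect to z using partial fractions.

Decompose: 6/[(z - 7)(z + 3)] = (3/5)/(z - 7) - (3/5)/(z + 3). Integrate each term: (3/5) ln|(z - 7)| - (3/5) ln|(z + 3)| + C


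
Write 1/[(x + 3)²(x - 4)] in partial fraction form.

Cover-up at x=4: R = 1/(4 + 3)² = 1/49. Cover-up at x=-3: Q = 1/(-3 - 4) = -1/7. Comparing x² coeff: P = -R = -1/49
Result: (-1/49)/(x + 3) - (1/7)/(x + 3)² + (1/49)/(x - 4)


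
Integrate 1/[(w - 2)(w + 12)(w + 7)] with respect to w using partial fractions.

Cover-up: α = 1/126, β = 1/70, γ = -1/45. Decomposition: (1/126)/(w - 2) + (1/70)/(w + 12) - (1/45)/(w + 7). Integrate each term: (1/126) ln|(w - 2)| + (1/70) ln|(w + 12)| - (1/45) ln|(w + 7)| + C


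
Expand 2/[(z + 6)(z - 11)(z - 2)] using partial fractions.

Using cover-up method: α = 1/68, β = 2/153, γ = -1/36
Result: (1/68)/(z + 6) + (2/153)/(z - 11) - (1/36)/(z - 2)


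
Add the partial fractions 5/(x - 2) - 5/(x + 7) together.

Common denominator (x - 2)(x + 7). Numerator: 5(x + 7) - 5(x - 2) = (5x + 35) - (5x - 10) = 45
Result: (45)/[(x - 2)(x + 7)]


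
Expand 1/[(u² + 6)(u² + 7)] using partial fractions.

Coefficient matching gives A = C = 0, B = 1/(7-6) = 1, D = -B = -1
Result: 1/(u² + 6) - 1/(u² + 7)


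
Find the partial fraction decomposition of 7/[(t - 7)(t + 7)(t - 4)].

Using cover-up method: P = 1/6, Q = 1/22, R = -7/33
Result: (1/6)/(t - 7) + (1/22)/(t + 7) - (7/33)/(t - 4)


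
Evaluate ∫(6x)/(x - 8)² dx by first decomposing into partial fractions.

Decompose: α = 6, β = 6·8 + 0 = 48, so (6x)/(x - 8)² = 6/(x - 8) + 48/(x - 8)². Integrate: ∫ α/(x - 8) dx = 6 ln|(x - 8)|; ∫ β/(x - 8)² dx = -48/(x - 8). Sum: 6 ln|(x - 8)| - 48/(x - 8) + C


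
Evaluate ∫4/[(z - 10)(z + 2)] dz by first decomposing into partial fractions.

Decompose: 4/[(z - 10)(z + 2)] = (1/3)/(z - 10) - (1/3)/(z + 2). Integrate each term: (1/3) ln|(z - 10)| - (1/3) ln|(z + 2)| + C


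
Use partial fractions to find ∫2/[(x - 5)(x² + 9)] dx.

Cover-up at x=5: α = 2/(5²+9) = 1/17. Coeff matching: β = -1/17, γ = -5/17. Decomposition: (1/17)/(x - 5) - ((1/17)x + 5/17)/(x² + 9). Integrate: linear → ln, quadratic → (1/2)ln + arctan: (1/17) ln|(x - 5)| - (1/34) ln(x² + 9) - (5/51) arctan(x/3) + C


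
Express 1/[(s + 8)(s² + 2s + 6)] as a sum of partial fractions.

Cover-up at s = -8: A = 1/((-8)² + 2·(-8) + 6) = 1/54. Then B = -A = -1/54, C = -A·(2 - 8) = 1/9
Result: (1/54)/(s + 8) - ((1/54)s - 1/9)/(s² + 2s + 6)


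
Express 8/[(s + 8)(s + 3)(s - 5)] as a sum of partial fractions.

Using cover-up method: A = 8/65, B = -1/5, C = 1/13
Result: (8/65)/(s + 8) - (1/5)/(s + 3) + (1/13)/(s - 5)


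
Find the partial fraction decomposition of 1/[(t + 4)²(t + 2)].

Cover-up at t=-2: γ = 1/(-2 + 4)² = 1/4. Cover-up at t=-4: β = 1/(-4 + 2) = -1/2. Comparing t² coeff: α = -γ = -1/4
Result: (-1/4)/(t + 4) - (1/2)/(t + 4)² + (1/4)/(t + 2)


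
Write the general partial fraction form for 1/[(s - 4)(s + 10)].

Distinct linear factors: A/(s - 4) + B/(s + 10)


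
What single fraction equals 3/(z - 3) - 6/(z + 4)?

Common denominator (z - 3)(z + 4). Numerator: 3(z + 4) - 6(z - 3) = (3z + 12) - (6z - 18) = -3z + 30
Result: (-3z + 30)/[(z - 3)(z + 4)]


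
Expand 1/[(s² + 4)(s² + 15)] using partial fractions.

Coefficient matching gives P = R = 0, Q = 1/(15-4) = 1/11, S = -Q = -1/11
Result: (1/11)/(s² + 4) - (1/11)/(s² + 15)


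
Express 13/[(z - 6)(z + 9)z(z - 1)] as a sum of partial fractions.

Using Heaviside cover-up: (13/450)/(z - 6) - (13/1350)/(z + 9) + (13/54)/z - (13/50)/(z - 1)


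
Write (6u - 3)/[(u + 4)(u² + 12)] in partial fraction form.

At u=-4: A = (6·(-4) - 3)/((-4)² + 12) = -27/28. B = -A = 27/28, C = 6 - (-4)·A = 15/7
Result: (-27/28)/(u + 4) + ((27/28)u + 15/7)/(u² + 12)


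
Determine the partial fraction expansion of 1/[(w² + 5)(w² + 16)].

Coefficient matching gives P = R = 0, Q = 1/(16-5) = 1/11, S = -Q = -1/11
Result: (1/11)/(w² + 5) - (1/11)/(w² + 16)


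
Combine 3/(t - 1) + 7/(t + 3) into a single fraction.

Common denominator (t - 1)(t + 3). Numerator: 3(t + 3) + 7(t - 1) = (3t + 9) + (7t - 7) = 10t + 2
Result: (10t + 2)/[(t - 1)(t + 3)]


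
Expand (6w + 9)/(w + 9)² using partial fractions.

(6w + 9) = α(w + 9) + β. At w = -9: β = 6·(-9) + 9 = -45. Coeff of w: α = 6
Result: 6/(w + 9) - 45/(w + 9)²


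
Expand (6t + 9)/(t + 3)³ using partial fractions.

(6t + 9) = A(t + 3)² + B(t + 3) + C. At t = -3: C = 6·(-3) + 9 = -9. Coefficients: A = 0, B = 6
Result: 6/(t + 3)² - 9/(t + 3)³


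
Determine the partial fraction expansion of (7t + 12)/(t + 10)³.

(7t + 12) = α(t + 10)² + β(t + 10) + γ. At t = -10: γ = 7·(-10) + 12 = -58. Coefficients: α = 0, β = 7
Result: 7/(t + 10)² - 58/(t + 10)³


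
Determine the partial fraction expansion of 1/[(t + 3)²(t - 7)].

Cover-up at t=7: γ = 1/(7 + 3)² = 1/100. Cover-up at t=-3: β = 1/(-3 - 7) = -1/10. Comparing t² coeff: α = -γ = -1/100
Result: (-1/100)/(t + 3) - (1/10)/(t + 3)² + (1/100)/(t - 7)


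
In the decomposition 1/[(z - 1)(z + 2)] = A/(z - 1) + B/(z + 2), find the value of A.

Cover-up at z = 1: A = 1/(1 + 2) = 1/3


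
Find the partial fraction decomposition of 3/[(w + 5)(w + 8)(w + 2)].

Using cover-up method: α = -1/3, β = 1/6, γ = 1/6
Result: (-1/3)/(w + 5) + (1/6)/(w + 8) + (1/6)/(w + 2)


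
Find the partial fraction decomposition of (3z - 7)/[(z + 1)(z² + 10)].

At z=-1: A = (3·(-1) - 7)/((-1)² + 10) = -10/11. B = -A = 10/11, C = 3 - (-1)·A = 23/11
Result: (-10/11)/(z + 1) + ((10/11)z + 23/11)/(z² + 10)


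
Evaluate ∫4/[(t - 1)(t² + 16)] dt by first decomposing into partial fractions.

Cover-up at t=1: α = 4/(1²+16) = 4/17. Coeff matching: β = -4/17, γ = -4/17. Decomposition: (4/17)/(t - 1) - ((4/17)t + 4/17)/(t² + 16). Integrate: linear → ln, quadratic → (1/2)ln + arctan: (4/17) ln|(t - 1)| - (2/17) ln(t² + 16) - (1/17) arctan(t/4) + C


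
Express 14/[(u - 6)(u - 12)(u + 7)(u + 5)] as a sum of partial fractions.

Using Heaviside cover-up: (-7/429)/(u - 6) + (7/969)/(u - 12) - (7/247)/(u + 7) + (7/187)/(u + 5)


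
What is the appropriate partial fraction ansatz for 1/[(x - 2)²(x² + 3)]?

Repeated linear + quadratic: α/(x - 2) + β/(x - 2)² + (γx + δ)/(x² + 3)


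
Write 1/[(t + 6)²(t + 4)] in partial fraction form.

Cover-up at t=-4: γ = 1/(-4 + 6)² = 1/4. Cover-up at t=-6: β = 1/(-6 + 4) = -1/2. Comparing t² coeff: α = -γ = -1/4
Result: (-1/4)/(t + 6) - (1/2)/(t + 6)² + (1/4)/(t + 4)


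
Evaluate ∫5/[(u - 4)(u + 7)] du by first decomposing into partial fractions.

Decompose: 5/[(u - 4)(u + 7)] = (5/11)/(u - 4) - (5/11)/(u + 7). Integrate each term: (5/11) ln|(u - 4)| - (5/11) ln|(u + 7)| + C


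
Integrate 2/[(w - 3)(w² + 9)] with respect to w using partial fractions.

Cover-up at w=3: α = 2/(3²+9) = 1/9. Coeff matching: β = -1/9, γ = -1/3. Decomposition: (1/9)/(w - 3) - ((1/9)w + 1/3)/(w² + 9). Integrate: linear → ln, quadratic → (1/2)ln + arctan: (1/9) ln|(w - 3)| - (1/18) ln(w² + 9) - (1/9) arctan(w/3) + C


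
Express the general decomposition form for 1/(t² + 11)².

Repeated quadratic factor: (αt + β)/(t² + 11) + (γt + δ)/(t² + 11)²


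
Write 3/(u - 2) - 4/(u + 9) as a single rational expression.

Common denominator (u - 2)(u + 9). Numerator: 3(u + 9) - 4(u - 2) = (3u + 27) - (4u - 8) = -u + 35
Result: (-u + 35)/[(u - 2)(u + 9)]


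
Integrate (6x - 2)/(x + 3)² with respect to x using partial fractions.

Decompose: P = 6, Q = 6·(-3) - 2 = -20, so (6x - 2)/(x + 3)² = 6/(x + 3) - 20/(x + 3)². Integrate: ∫ P/(x + 3) dx = 6 ln|(x + 3)|; ∫ Q/(x + 3)² dx = 20/(x + 3). Sum: 6 ln|(x + 3)| + 20/(x + 3) + C


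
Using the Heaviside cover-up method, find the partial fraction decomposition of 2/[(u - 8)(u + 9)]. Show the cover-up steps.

Cover (u - 8): set u=8, get P = 2/(8 + 9) = 2/17. Cover (u + 9): set u=-9, get Q = 2/(-9 - 8) = -2/17.
Result: (2/17)/(u - 8) - (2/17)/(u + 9)


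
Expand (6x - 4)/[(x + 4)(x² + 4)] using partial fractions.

At x=-4: α = (6·(-4) - 4)/((-4)² + 4) = -7/5. β = -α = 7/5, γ = 6 - (-4)·α = 2/5
Result: (-7/5)/(x + 4) + ((7/5)x + 2/5)/(x² + 4)


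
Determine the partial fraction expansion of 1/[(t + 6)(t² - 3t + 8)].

Cover-up at t = -6: A = 1/((-6)² - 3·(-6) + 8) = 1/62. Then B = -A = -1/62, C = -A·(-3 - 6) = 9/62
Result: (1/62)/(t + 6) - ((1/62)t - 9/62)/(t² - 3t + 8)


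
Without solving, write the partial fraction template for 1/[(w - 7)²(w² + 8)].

Repeated linear + quadratic: A/(w - 7) + B/(w - 7)² + (Cw + D)/(w² + 8)


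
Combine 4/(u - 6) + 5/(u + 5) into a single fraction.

Common denominator (u - 6)(u + 5). Numerator: 4(u + 5) + 5(u - 6) = (4u + 20) + (5u - 30) = 9u - 10
Result: (9u - 10)/[(u - 6)(u + 5)]


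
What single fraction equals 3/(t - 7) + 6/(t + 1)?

Common denominator (t - 7)(t + 1). Numerator: 3(t + 1) + 6(t - 7) = (3t + 3) + (6t - 42) = 9t - 39
Result: (9t - 39)/[(t - 7)(t + 1)]


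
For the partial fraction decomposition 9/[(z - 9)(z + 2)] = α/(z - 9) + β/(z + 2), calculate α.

Cover-up at z = 9: α = 9/(9 + 2) = 9/11


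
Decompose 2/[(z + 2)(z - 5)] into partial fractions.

2/(z + 2)(z - 5) = A/(z + 2) + B/(z - 5). A = 2/(-2 - 5) = -2/7, B = 2/(5 + 2) = 2/7
Result: (-2/7)/(z + 2) + (2/7)/(z - 5)


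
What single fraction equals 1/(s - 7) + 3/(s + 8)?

Common denominator (s - 7)(s + 8). Numerator: 1(s + 8) + 3(s - 7) = (s + 8) + (3s - 21) = 4s - 13
Result: (4s - 13)/[(s - 7)(s + 8)]


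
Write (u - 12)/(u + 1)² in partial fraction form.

(u - 12) = P(u + 1) + Q. At u = -1: Q = 1·(-1) - 12 = -13. Coeff of u: P = 1
Result: 1/(u + 1) - 13/(u + 1)²


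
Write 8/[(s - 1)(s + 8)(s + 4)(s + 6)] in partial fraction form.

Using Heaviside cover-up: (8/315)/(s - 1) - (1/9)/(s + 8) - (1/5)/(s + 4) + (2/7)/(s + 6)


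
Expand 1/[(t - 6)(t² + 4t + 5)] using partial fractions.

Cover-up at t = 6: A = 1/(6² + 4·6 + 5) = 1/65. Then B = -A = -1/65, C = -A·(4 + 6) = -2/13
Result: (1/65)/(t - 6) - ((1/65)t + 2/13)/(t² + 4t + 5)


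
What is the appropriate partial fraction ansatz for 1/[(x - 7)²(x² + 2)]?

Repeated linear + quadratic: α/(x - 7) + β/(x - 7)² + (γx + δ)/(x² + 2)


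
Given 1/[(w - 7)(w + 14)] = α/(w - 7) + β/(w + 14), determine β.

Cover-up at w = -14: β = 1/(-14 - 7) = -1/21


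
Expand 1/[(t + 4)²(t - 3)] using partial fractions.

Cover-up at t=3: γ = 1/(3 + 4)² = 1/49. Cover-up at t=-4: β = 1/(-4 - 3) = -1/7. Comparing t² coeff: α = -γ = -1/49
Result: (-1/49)/(t + 4) - (1/7)/(t + 4)² + (1/49)/(t - 3)


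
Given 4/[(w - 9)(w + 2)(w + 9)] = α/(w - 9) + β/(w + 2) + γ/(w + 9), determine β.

Cover-up at w = -2: β = 4/[(-2 - 9)(-2 + 9)] = 4/[(-11)(7)] = -4/77


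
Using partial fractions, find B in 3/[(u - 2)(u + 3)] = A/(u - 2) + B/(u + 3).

Cover-up at u = -3: B = 3/(-3 - 2) = -3/5


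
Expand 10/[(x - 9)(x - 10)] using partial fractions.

10/(x - 9)(x - 10) = P/(x - 9) + Q/(x - 10). P = 10/(9 - 10) = -10, Q = 10/(10 - 9) = 10
Result: -10/(x - 9) + 10/(x - 10)


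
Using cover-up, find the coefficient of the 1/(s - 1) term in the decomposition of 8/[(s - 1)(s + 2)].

Cover (s - 1), set s=1: 8/((s + 2) at s=1) = 8/(3) = 8/3


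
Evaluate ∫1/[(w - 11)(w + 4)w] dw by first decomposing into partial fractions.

Cover-up: α = 1/165, β = 1/60, γ = -1/44. Decomposition: (1/165)/(w - 11) + (1/60)/(w + 4) - (1/44)/w. Integrate each term: (1/165) ln|(w - 11)| + (1/60) ln|(w + 4)| - (1/44) ln|w| + C


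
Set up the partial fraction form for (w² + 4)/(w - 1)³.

Repeated linear factor (power 3): α/(w - 1) + β/(w - 1)² + γ/(w - 1)³


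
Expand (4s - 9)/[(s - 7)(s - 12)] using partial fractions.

At s=7: P = (4·7 - 9)/(7 - 12) = -19/5. At s=12: Q = (4·12 - 9)/(12 - 7) = 39/5
Result: (-19/5)/(s - 7) + (39/5)/(s - 12)


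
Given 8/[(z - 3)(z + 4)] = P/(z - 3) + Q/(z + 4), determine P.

Cover-up at z = 3: P = 8/(3 + 4) = 8/7


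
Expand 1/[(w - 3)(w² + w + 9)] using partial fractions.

Cover-up at w = 3: A = 1/(3² + 1·3 + 9) = 1/21. Then B = -A = -1/21, C = -A·(1 + 3) = -4/21
Result: (1/21)/(w - 3) - ((1/21)w + 4/21)/(w² + w + 9)


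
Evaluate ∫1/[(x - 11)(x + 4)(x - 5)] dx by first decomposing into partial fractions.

Cover-up: α = 1/90, β = 1/135, γ = -1/54. Decomposition: (1/90)/(x - 11) + (1/135)/(x + 4) - (1/54)/(x - 5). Integrate each term: (1/90) ln|(x - 11)| + (1/135) ln|(x + 4)| - (1/54) ln|(x - 5)| + C


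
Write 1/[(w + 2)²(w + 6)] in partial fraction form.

Cover-up at w=-6: C = 1/(-6 + 2)² = 1/16. Cover-up at w=-2: B = 1/(-2 + 6) = 1/4. Comparing w² coeff: A = -C = -1/16
Result: (-1/16)/(w + 2) + (1/4)/(w + 2)² + (1/16)/(w + 6)


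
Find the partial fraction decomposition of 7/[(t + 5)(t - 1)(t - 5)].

Using cover-up method: P = 7/60, Q = -7/24, R = 7/40
Result: (7/60)/(t + 5) - (7/24)/(t - 1) + (7/40)/(t - 5)


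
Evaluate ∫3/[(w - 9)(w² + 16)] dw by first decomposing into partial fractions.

Cover-up at w=9: A = 3/(9²+16) = 3/97. Coeff matching: B = -3/97, C = -27/97. Decomposition: (3/97)/(w - 9) - ((3/97)w + 27/97)/(w² + 16). Integrate: linear → ln, quadratic → (1/2)ln + arctan: (3/97) ln|(w - 9)| - (3/194) ln(w² + 16) - (27/388) arctan(w/4) + C


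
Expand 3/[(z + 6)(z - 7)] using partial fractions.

3/(z + 6)(z - 7) = α/(z + 6) + β/(z - 7). α = 3/(-6 - 7) = -3/13, β = 3/(7 + 6) = 3/13
Result: (-3/13)/(z + 6) + (3/13)/(z - 7)


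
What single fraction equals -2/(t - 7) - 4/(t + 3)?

Common denominator (t - 7)(t + 3). Numerator: -2(t + 3) - 4(t - 7) = (-2t - 6) - (4t - 28) = -6t + 22
Result: (-6t + 22)/[(t - 7)(t + 3)]


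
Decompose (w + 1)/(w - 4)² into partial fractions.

(w + 1) = A(w - 4) + B. At w = 4: B = 1·4 + 1 = 5. Coeff of w: A = 1
Result: 1/(w - 4) + 5/(w - 4)²


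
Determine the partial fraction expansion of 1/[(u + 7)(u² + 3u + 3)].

Cover-up at u = -7: α = 1/((-7)² + 3·(-7) + 3) = 1/31. Then β = -α = -1/31, γ = -α·(3 - 7) = 4/31
Result: (1/31)/(u + 7) - ((1/31)u - 4/31)/(u² + 3u + 3)


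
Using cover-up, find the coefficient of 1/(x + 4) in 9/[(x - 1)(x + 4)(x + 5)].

Cover (x + 4), set x=-4: 9/[(-4 - 1)(-4 + 5)] = -9/5


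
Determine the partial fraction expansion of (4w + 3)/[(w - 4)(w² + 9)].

At w=4: P = (4·4 + 3)/(4² + 9) = 19/25. Q = -P = -19/25, R = 4 - 4·P = 24/25
Result: (19/25)/(w - 4) - ((19/25)w - 24/25)/(w² + 9)


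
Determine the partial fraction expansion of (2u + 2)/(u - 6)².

(2u + 2) = A(u - 6) + B. At u = 6: B = 2·6 + 2 = 14. Coeff of u: A = 2
Result: 2/(u - 6) + 14/(u - 6)²


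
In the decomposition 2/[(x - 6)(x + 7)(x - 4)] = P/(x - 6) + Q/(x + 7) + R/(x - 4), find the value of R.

Cover-up at x = 4: R = 2/[(4 - 6)(4 + 7)] = 2/[(-2)(11)] = -2/22 = -1/11


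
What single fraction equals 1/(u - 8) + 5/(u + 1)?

Common denominator (u - 8)(u + 1). Numerator: 1(u + 1) + 5(u - 8) = (u + 1) + (5u - 40) = 6u - 39
Result: (6u - 39)/[(u - 8)(u + 1)]


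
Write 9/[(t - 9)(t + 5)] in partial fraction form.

9/(t - 9)(t + 5) = α/(t - 9) + β/(t + 5). α = 9/(9 + 5) = 9/14, β = 9/(-5 - 9) = -9/14
Result: (9/14)/(t - 9) - (9/14)/(t + 5)
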